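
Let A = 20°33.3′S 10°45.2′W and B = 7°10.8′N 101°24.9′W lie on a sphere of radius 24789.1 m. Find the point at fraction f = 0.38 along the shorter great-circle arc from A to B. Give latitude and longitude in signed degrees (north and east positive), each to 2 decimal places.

-12.99°, -46.95°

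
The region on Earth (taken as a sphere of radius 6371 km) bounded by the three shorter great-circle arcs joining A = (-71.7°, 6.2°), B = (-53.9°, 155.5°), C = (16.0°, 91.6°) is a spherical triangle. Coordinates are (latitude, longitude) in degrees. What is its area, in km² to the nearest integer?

40087816 km²

Side lengths (central angles): a = 1.5443, b = 1.8106, c = 0.9172 rad; semiperimeter s = 2.1361.
By l'Huilier's theorem, tan(E/4) = √[tan(s/2) tan((s−a)/2) tan((s−b)/2) tan((s−c)/2)], giving spherical excess E = 0.9876 rad.
Area = E·R² = 0.9876 × (6371)² ≈ 40087816 km².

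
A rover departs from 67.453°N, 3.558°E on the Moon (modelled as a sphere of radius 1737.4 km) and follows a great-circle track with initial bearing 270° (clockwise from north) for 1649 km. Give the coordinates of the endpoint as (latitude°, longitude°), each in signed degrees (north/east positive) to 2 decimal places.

Angular distance δ = d/R = 1649/1737.4 = 0.94912 rad; initial bearing θ = 4.7124 rad.
sin φ₂ = sin φ₁ cos δ + cos φ₁ sin δ cos θ = (0.9236)(0.5824) + (0.3834)(0.8129)(-0.0000) = 0.5379, so φ₂ = 32.54°.
Δλ = atan2(sin θ sin δ cos φ₁, cos δ − sin φ₁ sin φ₂) = atan2(-0.3117, 0.0856) = -74.639°.
λ₂ = 3.558° − 74.639° = -71.08°.

32.54°, -71.08°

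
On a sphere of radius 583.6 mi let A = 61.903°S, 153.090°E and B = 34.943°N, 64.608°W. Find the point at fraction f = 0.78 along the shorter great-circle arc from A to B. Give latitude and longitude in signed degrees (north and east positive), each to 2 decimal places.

6.43°, -79.69°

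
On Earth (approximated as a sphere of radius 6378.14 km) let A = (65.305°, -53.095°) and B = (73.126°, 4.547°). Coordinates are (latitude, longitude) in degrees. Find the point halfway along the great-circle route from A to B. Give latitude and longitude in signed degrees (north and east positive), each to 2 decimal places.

The central angle between A and B is δ = 0.3644 rad.
With f = 0.5, the slerp weights are sin((1−f)δ)/sin δ = 0.5084 and sin(fδ)/sin δ = 0.5084.
Weighted sum of the unit vectors: (0.5084)·(0.2509,-0.3341,0.9085) + (0.5084)·(0.2894,0.0230,0.9569) = (0.2747, -0.1582, 0.9484).
Converting back: φ = atan2(z, √(x²+y²)) = 71.52°, λ = atan2(y, x) = -29.93°.

71.52°, -29.93°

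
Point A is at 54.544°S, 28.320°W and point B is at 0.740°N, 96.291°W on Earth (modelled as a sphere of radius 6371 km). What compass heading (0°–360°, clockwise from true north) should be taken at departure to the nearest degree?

289°

Δλ = -67.971° = -1.1863 rad.
y = sin Δλ · cos φ₂ = (-0.9270)(0.9999) = -0.9269
x = cos φ₁ sin φ₂ − sin φ₁ cos φ₂ cos Δλ = (0.5801)(0.0129) − (-0.8146)(0.9999)(0.3751) = 0.3130
θ = atan2(y, x) = -71.34°; adding 360° gives 289°.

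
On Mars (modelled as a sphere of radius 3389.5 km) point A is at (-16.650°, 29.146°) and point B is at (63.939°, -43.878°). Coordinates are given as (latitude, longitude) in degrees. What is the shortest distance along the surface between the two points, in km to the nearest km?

5781 km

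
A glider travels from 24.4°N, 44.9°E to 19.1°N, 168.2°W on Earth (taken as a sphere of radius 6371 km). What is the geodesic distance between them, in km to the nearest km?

13994 km

In radians: φ₁ = 0.4259, φ₂ = 0.3334, Δλ = 146.900° = 2.5639 rad.
cos c = sin φ₁ sin φ₂ + cos φ₁ cos φ₂ cos Δλ = (0.4131)(0.3272) + (0.9107)(0.9449)(-0.8377) = -0.58572,
so c = arccos(-0.58572) = 2.19657 rad.
Distance = R·c = 6371 × 2.1966 ≈ 13994 km.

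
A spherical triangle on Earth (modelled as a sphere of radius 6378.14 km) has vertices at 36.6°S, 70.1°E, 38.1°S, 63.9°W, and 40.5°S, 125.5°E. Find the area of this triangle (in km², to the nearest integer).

34426910 km²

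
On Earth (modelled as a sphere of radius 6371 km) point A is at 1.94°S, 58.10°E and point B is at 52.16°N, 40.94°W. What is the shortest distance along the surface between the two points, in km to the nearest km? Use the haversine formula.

10794 km

With latitudes φ₁ = -1.940°, φ₂ = 52.160° and longitude difference Δλ = -99.040°:
Haversine: a = sin²(Δφ/2) + cos φ₁ cos φ₂ sin²(Δλ/2) = 0.2068 + (0.9994)(0.6135)(0.5786) = 0.56153.
Central angle c = 2·arcsin(√a) = 1.69418 rad.
Distance = R·c = 6371 × 1.6942 ≈ 10794 km.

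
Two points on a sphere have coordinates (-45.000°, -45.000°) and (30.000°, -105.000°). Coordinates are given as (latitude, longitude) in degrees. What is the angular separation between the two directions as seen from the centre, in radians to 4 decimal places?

In radians: φ₁ = -0.7854, φ₂ = 0.5236, Δλ = -60.000° = -1.0472 rad.
cos c = sin φ₁ sin φ₂ + cos φ₁ cos φ₂ cos Δλ = (-0.7071)(0.5000) + (0.7071)(0.8660)(0.5000) = -0.04737,
so c = arccos(-0.04737) = 1.61818 rad.
So the angular separation is 1.6182 rad.

1.6182 rad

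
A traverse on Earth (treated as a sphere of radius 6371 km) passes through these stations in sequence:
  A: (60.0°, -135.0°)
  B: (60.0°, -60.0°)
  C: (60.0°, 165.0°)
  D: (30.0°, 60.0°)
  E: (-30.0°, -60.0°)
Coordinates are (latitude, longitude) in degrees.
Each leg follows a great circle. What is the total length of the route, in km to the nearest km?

Leg A→B: central angle 0.6186 rad, distance 3941.0 km.
Leg B→C: central angle 0.9604 rad, distance 6118.5 km.
Leg C→D: central angle 1.2441 rad, distance 7926.0 km.
Leg D→E: central angle 2.2459 rad, distance 14308.8 km.
Total: 3941.0 + 6118.5 + 7926.0 + 14308.8 ≈ 32294 km.

32294 km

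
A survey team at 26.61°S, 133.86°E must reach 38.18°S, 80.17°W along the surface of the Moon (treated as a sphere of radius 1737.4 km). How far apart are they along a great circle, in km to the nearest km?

In radians: φ₁ = -0.4644, φ₂ = -0.6664, Δλ = 145.970° = 2.5477 rad.
cos c = sin φ₁ sin φ₂ + cos φ₁ cos φ₂ cos Δλ = (-0.4479)(-0.6181) + (0.8941)(0.7861)(-0.8287) = -0.30558,
so c = arccos(-0.30558) = 1.88134 rad.
Distance = R·c = 1737.4 × 1.8813 ≈ 3269 km.

3269 km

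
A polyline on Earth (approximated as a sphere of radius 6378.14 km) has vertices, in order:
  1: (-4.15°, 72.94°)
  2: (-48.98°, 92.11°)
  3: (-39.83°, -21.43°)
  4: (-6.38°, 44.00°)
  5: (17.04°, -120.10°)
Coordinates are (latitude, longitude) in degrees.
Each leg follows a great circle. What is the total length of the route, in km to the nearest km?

Leg 1→2: central angle 0.8327 rad, distance 5310.9 km.
Leg 2→3: central angle 1.2850 rad, distance 8195.7 km.
Leg 3→4: central angle 1.1718 rad, distance 7473.8 km.
Leg 4→5: central angle 2.8127 rad, distance 17939.6 km.
Total: 5310.9 + 8195.7 + 7473.8 + 17939.6 ≈ 38920 km.

38920 km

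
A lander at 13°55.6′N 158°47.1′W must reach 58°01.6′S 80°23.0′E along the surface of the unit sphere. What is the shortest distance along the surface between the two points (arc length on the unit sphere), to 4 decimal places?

2.0573

In radians: φ₁ = 0.2431, φ₂ = -1.0128, Δλ = -120.832° = -2.1089 rad.
Haversine: a = sin²(Δφ/2) + cos φ₁ cos φ₂ sin²(Δλ/2) = 0.3451 + (0.9706)(0.5295)(0.7563) = 0.73379.
Central angle c = 2·arcsin(√a) = 2.05735 rad.
On the unit sphere the arc length equals the central angle: 2.0573.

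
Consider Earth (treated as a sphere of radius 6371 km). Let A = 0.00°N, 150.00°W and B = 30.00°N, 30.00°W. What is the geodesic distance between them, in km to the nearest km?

12861 km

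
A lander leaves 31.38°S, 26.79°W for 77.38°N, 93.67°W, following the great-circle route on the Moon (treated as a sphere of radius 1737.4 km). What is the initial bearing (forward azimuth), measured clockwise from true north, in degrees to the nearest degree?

347°

With φ₁ = -0.5477, φ₂ = 1.3505, Δλ = -1.1673 rad, the forward-azimuth formula gives
θ = atan2( sin Δλ cos φ₂ , cos φ₁ sin φ₂ − sin φ₁ cos φ₂ cos Δλ ) = atan2(-0.2009, 0.8778) = -12.89°.
Adding 360° brings this into [0°, 360°): 347°.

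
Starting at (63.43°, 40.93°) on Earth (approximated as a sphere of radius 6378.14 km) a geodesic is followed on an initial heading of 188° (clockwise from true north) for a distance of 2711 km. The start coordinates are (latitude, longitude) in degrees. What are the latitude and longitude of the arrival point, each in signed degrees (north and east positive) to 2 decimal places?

39.21°, 36.68°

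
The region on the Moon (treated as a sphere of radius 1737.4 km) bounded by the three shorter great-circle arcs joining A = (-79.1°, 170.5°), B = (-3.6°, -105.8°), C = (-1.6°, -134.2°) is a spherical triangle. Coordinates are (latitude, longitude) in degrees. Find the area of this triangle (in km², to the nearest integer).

1332536 km²

Side lengths (central angles): a = 0.4964, b = 1.4354, c = 1.4883 rad; semiperimeter s = 1.7100.
By l'Huilier's theorem, tan(E/4) = √[tan(s/2) tan((s−a)/2) tan((s−b)/2) tan((s−c)/2)], giving spherical excess E = 0.4414 rad.
Area = E·R² = 0.4414 × (1737.4)² ≈ 1332536 km².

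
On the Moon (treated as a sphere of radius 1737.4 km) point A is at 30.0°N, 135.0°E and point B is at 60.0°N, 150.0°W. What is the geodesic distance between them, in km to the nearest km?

In radians: φ₁ = 0.5236, φ₂ = 1.0472, Δλ = 75.000° = 1.3090 rad.
Haversine: a = sin²(Δφ/2) + cos φ₁ cos φ₂ sin²(Δλ/2) = 0.0670 + (0.8660)(0.5000)(0.3706) = 0.22746.
Central angle c = 2·arcsin(√a) = 0.99431 rad.
Distance = R·c = 1737.4 × 0.9943 ≈ 1728 km.

1728 km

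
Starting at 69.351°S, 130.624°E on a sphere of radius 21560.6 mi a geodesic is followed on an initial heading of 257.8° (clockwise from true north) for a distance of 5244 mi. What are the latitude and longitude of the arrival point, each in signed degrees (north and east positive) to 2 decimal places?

-67.84°, 92.00°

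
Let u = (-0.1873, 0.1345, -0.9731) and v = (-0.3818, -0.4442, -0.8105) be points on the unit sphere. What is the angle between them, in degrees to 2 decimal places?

u·v = 0.8005; |u| = 1.0000, |v| = 1.0000.
cos θ = (u·v)/(|u||v|) = 0.8004, so θ = 36.83°.

36.83°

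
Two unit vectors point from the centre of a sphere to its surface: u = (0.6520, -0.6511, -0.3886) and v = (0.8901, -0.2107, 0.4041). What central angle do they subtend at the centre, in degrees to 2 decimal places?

55.91°

u·v = 0.5605; |u| = 1.0000, |v| = 1.0000.
cos θ = (u·v)/(|u||v|) = 0.5605, so θ = 55.91°.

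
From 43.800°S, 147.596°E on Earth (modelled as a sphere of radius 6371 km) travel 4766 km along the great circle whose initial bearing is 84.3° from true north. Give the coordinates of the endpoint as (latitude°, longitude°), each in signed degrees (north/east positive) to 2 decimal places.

Angular distance δ = d/R = 4766/6371 = 0.74808 rad; initial bearing θ = 1.4713 rad.
sin φ₂ = sin φ₁ cos δ + cos φ₁ sin δ cos θ = (-0.6921)(0.7330) + (0.7218)(0.6802)(0.0993) = -0.4586, so φ₂ = -27.30°.
Δλ = atan2(sin θ sin δ cos φ₁, cos δ − sin φ₁ sin φ₂) = atan2(0.4885, 0.4156) = 49.612°.
λ₂ = 147.596° + 49.612° = 197.21° → -162.79° after wrapping to (−180°, 180°].

-27.30°, -162.79°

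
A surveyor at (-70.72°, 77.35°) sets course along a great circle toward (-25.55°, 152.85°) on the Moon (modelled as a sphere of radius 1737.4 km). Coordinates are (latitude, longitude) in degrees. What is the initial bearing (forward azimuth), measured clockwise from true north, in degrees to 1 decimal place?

With φ₁ = -1.2343, φ₂ = -0.4459, Δλ = 1.3177 rad, the forward-azimuth formula gives
θ = atan2( sin Δλ cos φ₂ , cos φ₁ sin φ₂ − sin φ₁ cos φ₂ cos Δλ ) = atan2(0.8735, 0.0708) = 85.36°.
So the initial bearing is 85.4°.

85.4°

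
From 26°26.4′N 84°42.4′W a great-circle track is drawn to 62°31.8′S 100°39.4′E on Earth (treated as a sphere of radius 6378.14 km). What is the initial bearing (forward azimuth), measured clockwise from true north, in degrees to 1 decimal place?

184.2°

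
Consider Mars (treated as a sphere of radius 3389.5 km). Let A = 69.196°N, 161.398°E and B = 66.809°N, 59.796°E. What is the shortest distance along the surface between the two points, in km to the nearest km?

1999 km

With latitudes φ₁ = 69.196°, φ₂ = 66.809° and longitude difference Δλ = -101.602°:
cos c = sin φ₁ sin φ₂ + cos φ₁ cos φ₂ cos Δλ = (0.9348)(0.9192) + (0.3552)(0.3938)(-0.2011) = 0.83114,
so c = arccos(0.83114) = 0.58965 rad.
Distance = R·c = 3389.5 × 0.5896 ≈ 1999 km.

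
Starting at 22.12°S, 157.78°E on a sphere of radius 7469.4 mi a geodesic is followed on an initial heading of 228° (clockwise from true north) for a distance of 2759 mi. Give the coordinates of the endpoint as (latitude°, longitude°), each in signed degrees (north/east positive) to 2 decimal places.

-35.10°, 138.64°

Angular distance δ = d/R = 2759/7469.4 = 0.36937 rad; initial bearing θ = 3.9794 rad.
sin φ₂ = sin φ₁ cos δ + cos φ₁ sin δ cos θ = (-0.3765)(0.9326) + (0.9264)(0.3610)(-0.6691) = -0.5749, so φ₂ = -35.10°.
Δλ = atan2(sin θ sin δ cos φ₁, cos δ − sin φ₁ sin φ₂) = atan2(-0.2486, 0.7161) = -19.142°.
λ₂ = 157.780° − 19.142° = 138.64°.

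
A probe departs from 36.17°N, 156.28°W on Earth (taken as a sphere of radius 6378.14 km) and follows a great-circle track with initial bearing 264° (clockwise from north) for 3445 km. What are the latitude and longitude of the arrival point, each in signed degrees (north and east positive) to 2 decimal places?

27.57°, 168.49°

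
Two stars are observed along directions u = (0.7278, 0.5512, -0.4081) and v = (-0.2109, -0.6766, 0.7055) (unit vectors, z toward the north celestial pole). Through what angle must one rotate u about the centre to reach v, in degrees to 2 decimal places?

144.52°

u·v = -0.8143; |u| = 1.0000, |v| = 1.0000.
cos θ = (u·v)/(|u||v|) = -0.8143, so θ = 144.52°.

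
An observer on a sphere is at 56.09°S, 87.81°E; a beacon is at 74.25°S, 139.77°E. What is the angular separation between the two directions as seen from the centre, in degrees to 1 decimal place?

26.9°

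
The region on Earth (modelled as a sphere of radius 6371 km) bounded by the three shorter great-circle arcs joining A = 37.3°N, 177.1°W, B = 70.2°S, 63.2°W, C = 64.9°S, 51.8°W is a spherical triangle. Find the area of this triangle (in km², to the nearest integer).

Side lengths (central angles): a = 0.1193, b = 2.4095, c = 2.3176 rad; semiperimeter s = 2.4232.
By l'Huilier's theorem, tan(E/4) = √[tan(s/2) tan((s−a)/2) tan((s−b)/2) tan((s−c)/2)], giving spherical excess E = 0.1863 rad.
Area = E·R² = 0.1863 × (6371)² ≈ 7562828 km².

7562828 km²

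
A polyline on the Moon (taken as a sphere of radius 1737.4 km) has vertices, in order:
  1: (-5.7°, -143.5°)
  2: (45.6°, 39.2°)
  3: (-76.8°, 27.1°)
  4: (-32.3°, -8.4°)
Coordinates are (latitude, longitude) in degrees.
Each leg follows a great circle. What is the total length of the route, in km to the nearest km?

Leg 1→2: central angle 2.4440 rad, distance 4246.2 km.
Leg 2→3: central angle 2.1405 rad, distance 3718.9 km.
Leg 3→4: central angle 0.8266 rad, distance 1436.2 km.
Total: 4246.2 + 3718.9 + 1436.2 ≈ 9401 km.

9401 km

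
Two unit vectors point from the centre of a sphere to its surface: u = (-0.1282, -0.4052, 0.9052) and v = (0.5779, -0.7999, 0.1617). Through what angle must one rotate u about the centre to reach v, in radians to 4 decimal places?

u·v = 0.3964; |u| = 1.0000, |v| = 1.0000.
cos θ = (u·v)/(|u||v|) = 0.3964, so θ = 1.1632 rad.

1.1632 rad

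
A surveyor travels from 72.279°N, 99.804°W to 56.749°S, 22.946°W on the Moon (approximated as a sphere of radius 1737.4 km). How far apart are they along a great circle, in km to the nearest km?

4225 km

In radians: φ₁ = 1.2615, φ₂ = -0.9905, Δλ = 76.858° = 1.3414 rad.
Haversine: a = sin²(Δφ/2) + cos φ₁ cos φ₂ sin²(Δλ/2) = 0.8149 + (0.3044)(0.5483)(0.3863) = 0.87932.
Central angle c = 2·arcsin(√a) = 2.43203 rad.
Distance = R·c = 1737.4 × 2.4320 ≈ 4225 km.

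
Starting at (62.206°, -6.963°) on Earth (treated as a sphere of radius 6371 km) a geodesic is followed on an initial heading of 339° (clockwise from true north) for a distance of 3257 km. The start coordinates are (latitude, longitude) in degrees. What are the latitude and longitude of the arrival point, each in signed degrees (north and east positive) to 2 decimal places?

Angular distance δ = d/R = 3257/6371 = 0.51122 rad; initial bearing θ = 5.9167 rad.
sin φ₂ = sin φ₁ cos δ + cos φ₁ sin δ cos θ = (0.8846)(0.8721) + (0.4663)(0.4892)(0.9336) = 0.9845, so φ₂ = 79.90°.
Δλ = atan2(sin θ sin δ cos φ₁, cos δ − sin φ₁ sin φ₂) = atan2(-0.0818, 0.0012) = -89.143°.
λ₂ = -6.963° − 89.143° = -96.11°.

79.90°, -96.11°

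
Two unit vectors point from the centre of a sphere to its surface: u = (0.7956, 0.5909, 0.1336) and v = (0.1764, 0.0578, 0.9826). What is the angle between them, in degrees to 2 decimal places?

u·v = 0.3058; |u| = 1.0000, |v| = 1.0000.
cos θ = (u·v)/(|u||v|) = 0.3058, so θ = 72.19°.

72.19°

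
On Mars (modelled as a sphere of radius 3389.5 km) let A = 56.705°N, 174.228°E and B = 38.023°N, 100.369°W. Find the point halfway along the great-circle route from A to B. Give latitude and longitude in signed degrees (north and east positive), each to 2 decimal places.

55.56°, -133.71°

Central angle δ = 0.9890 rad. Interpolating on the sphere with fraction f = 0.5:
P = [sin((1−f)δ)·A + sin(fδ)·B] / sin δ = 0.5680·A + 0.5680·B in Cartesian coordinates,
giving P = (-0.3908, -0.4088, 0.8247), i.e. latitude 55.56°, longitude -133.71°.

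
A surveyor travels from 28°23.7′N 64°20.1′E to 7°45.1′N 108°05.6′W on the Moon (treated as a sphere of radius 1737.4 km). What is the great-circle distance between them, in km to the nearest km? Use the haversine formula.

4340 km

In radians: φ₁ = 0.4956, φ₂ = 0.1353, Δλ = -172.428° = -3.0094 rad.
Haversine: a = sin²(Δφ/2) + cos φ₁ cos φ₂ sin²(Δλ/2) = 0.0321 + (0.8797)(0.9909)(0.9956) = 0.89995.
Central angle c = 2·arcsin(√a) = 2.49794 rad.
Distance = R·c = 1737.4 × 2.4979 ≈ 4340 km.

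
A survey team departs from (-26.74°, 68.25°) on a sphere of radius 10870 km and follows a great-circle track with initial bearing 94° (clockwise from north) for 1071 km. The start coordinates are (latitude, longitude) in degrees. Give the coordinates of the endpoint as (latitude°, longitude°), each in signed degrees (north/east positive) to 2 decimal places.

-26.99°, 74.57°

Angular distance δ = d/R = 1071/10870 = 0.09853 rad; initial bearing θ = 1.6406 rad.
sin φ₂ = sin φ₁ cos δ + cos φ₁ sin δ cos θ = (-0.4499)(0.9952) + (0.8931)(0.0984)(-0.0698) = -0.4539, so φ₂ = -26.99°.
Δλ = atan2(sin θ sin δ cos φ₁, cos δ − sin φ₁ sin φ₂) = atan2(0.0876, 0.7909) = 6.323°.
λ₂ = 68.250° + 6.323° = 74.57°.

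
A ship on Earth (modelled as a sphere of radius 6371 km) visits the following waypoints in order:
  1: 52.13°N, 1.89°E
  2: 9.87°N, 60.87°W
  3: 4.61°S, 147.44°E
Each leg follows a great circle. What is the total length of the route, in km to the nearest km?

24141 km

Leg 1→2: central angle 1.1460 rad, distance 7301.2 km.
Leg 2→3: central angle 2.6432 rad, distance 16839.6 km.
Total: 7301.2 + 16839.6 ≈ 24141 km.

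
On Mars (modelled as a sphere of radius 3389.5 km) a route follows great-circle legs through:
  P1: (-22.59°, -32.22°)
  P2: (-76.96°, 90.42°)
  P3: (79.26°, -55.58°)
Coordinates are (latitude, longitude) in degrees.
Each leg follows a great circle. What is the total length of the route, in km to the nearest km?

14646 km

Leg P1→P2: central angle 1.3058 rad, distance 4426.1 km.
Leg P2→P3: central angle 3.0151 rad, distance 10219.6 km.
Total: 4426.1 + 10219.6 ≈ 14646 km.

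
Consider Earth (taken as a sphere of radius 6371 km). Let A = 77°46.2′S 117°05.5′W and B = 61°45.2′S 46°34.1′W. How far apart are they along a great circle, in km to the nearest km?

2955 km

With latitudes φ₁ = -77.770°, φ₂ = -61.753° and longitude difference Δλ = 70.523°:
cos c = sin φ₁ sin φ₂ + cos φ₁ cos φ₂ cos Δλ = (-0.9773)(-0.8809) + (0.2118)(0.4733)(0.3334) = 0.89435,
so c = arccos(0.89435) = 0.46381 rad.
Distance = R·c = 6371 × 0.4638 ≈ 2955 km.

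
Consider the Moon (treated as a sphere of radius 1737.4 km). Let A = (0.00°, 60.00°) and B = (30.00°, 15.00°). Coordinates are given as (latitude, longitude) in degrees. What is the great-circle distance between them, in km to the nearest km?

1584 km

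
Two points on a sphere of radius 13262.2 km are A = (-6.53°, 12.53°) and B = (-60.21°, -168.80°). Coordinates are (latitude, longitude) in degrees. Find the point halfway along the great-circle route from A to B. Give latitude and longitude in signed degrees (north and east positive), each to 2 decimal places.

The central angle between A and B is δ = 1.9766 rad.
With f = 0.5, the slerp weights are sin((1−f)δ)/sin δ = 0.9089 and sin(fδ)/sin δ = 0.9089.
Weighted sum of the unit vectors: (0.9089)·(0.9698,0.2155,-0.1137) + (0.9089)·(-0.4874,-0.0965,-0.8679) = (0.4385, 0.1082, -0.8922).
Converting back: φ = atan2(z, √(x²+y²)) = -63.15°, λ = atan2(y, x) = 13.86°.

-63.15°, 13.86°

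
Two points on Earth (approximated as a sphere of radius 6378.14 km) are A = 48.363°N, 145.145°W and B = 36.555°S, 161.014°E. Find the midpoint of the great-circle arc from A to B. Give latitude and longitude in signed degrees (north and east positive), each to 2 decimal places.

Central angle δ = 1.7014 rad. Interpolating on the sphere with fraction f = 0.5:
P = [sin((1−f)δ)·A + sin(fδ)·B] / sin δ = 0.7582·A + 0.7582·B in Cartesian coordinates,
giving P = (-0.9893, -0.0897, 0.1151), i.e. latitude 6.61°, longitude -174.82°.

6.61°, -174.82°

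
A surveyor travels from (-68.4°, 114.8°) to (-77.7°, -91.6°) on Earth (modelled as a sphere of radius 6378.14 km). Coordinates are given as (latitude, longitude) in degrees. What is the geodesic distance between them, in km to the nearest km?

3679 km

With latitudes φ₁ = -68.400°, φ₂ = -77.700° and longitude difference Δλ = 153.600°:
cos c = sin φ₁ sin φ₂ + cos φ₁ cos φ₂ cos Δλ = (-0.9298)(-0.9770) + (0.3681)(0.2130)(-0.8957) = 0.83819,
so c = arccos(0.83819) = 0.57684 rad.
Distance = R·c = 6378.14 × 0.5768 ≈ 3679 km.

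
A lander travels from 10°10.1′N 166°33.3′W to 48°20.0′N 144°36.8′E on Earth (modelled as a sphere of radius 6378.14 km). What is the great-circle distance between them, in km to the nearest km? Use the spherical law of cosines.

With latitudes φ₁ = 10.168°, φ₂ = 48.333° and longitude difference Δλ = -48.832°:
cos c = sin φ₁ sin φ₂ + cos φ₁ cos φ₂ cos Δλ = (0.1765)(0.7470) + (0.9843)(0.6648)(0.6583) = 0.56262,
so c = arccos(0.56262) = 0.97324 rad.
Distance = R·c = 6378.14 × 0.9732 ≈ 6207 km.

6207 km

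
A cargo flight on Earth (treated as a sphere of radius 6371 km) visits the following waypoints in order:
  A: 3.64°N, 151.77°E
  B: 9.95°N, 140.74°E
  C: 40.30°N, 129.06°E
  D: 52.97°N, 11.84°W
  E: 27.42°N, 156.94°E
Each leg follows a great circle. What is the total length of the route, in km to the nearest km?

Leg A→B: central angle 0.2205 rad, distance 1404.9 km.
Leg B→C: central angle 0.5597 rad, distance 3566.0 km.
Leg C→D: central angle 1.4102 rad, distance 8984.4 km.
Leg D→E: central angle 1.7282 rad, distance 11010.2 km.
Total: 1404.9 + 3566.0 + 8984.4 + 11010.2 ≈ 24966 km.

24966 km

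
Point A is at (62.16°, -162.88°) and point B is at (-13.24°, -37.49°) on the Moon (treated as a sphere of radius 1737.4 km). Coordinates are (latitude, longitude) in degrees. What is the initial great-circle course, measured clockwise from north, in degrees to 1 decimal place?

63.7°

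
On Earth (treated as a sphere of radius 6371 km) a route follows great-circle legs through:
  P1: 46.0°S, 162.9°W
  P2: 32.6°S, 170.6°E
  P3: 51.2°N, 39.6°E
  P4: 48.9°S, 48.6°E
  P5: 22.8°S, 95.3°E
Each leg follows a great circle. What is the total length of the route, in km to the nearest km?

Leg P1→P2: central angle 0.4244 rad, distance 2703.8 km.
Leg P2→P3: central angle 2.4437 rad, distance 15568.9 km.
Leg P3→P4: central angle 1.7522 rad, distance 11163.4 km.
Leg P4→P5: central angle 0.7847 rad, distance 4999.1 km.
Total: 2703.8 + 15568.9 + 11163.4 + 4999.1 ≈ 34435 km.

34435 km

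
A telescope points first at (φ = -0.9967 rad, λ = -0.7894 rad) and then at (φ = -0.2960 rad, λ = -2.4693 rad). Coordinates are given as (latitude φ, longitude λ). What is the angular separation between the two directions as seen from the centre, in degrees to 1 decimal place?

79.1°

In radians: φ₁ = -0.9967, φ₂ = -0.2960, Δλ = -96.251° = -1.6799 rad.
Haversine: a = sin²(Δφ/2) + cos φ₁ cos φ₂ sin²(Δλ/2) = 0.1178 + (0.5431)(0.9565)(0.5544) = 0.40581.
Central angle c = 2·arcsin(√a) = 1.38129 rad.
So the angular separation is 79.1°.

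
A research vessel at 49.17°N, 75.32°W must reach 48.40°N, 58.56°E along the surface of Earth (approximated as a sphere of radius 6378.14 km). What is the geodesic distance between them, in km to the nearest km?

8309 km

With latitudes φ₁ = 49.170°, φ₂ = 48.400° and longitude difference Δλ = 133.880°:
cos c = sin φ₁ sin φ₂ + cos φ₁ cos φ₂ cos Δλ = (0.7567)(0.7478) + (0.6538)(0.6639)(-0.6932) = 0.26494,
so c = arccos(0.26494) = 1.30266 rad.
Distance = R·c = 6378.14 × 1.3027 ≈ 8309 km.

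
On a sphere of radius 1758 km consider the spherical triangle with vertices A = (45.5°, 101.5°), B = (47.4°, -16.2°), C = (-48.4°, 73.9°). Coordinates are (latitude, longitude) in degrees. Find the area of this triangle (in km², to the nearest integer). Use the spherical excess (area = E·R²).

Side lengths (central angles): a = 2.1546, b = 1.6921, c = 1.2614 rad; semiperimeter s = 2.5541.
By l'Huilier's theorem, tan(E/4) = √[tan(s/2) tan((s−a)/2) tan((s−b)/2) tan((s−c)/2)], giving spherical excess E = 1.7958 rad.
Area = E·R² = 1.7958 × (1758)² ≈ 5550042 km².

5550042 km²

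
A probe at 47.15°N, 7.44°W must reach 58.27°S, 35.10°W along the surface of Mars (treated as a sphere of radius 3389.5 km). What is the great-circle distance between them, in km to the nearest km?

In radians: φ₁ = 0.8229, φ₂ = -1.0170, Δλ = -27.660° = -0.4828 rad.
Haversine: a = sin²(Δφ/2) + cos φ₁ cos φ₂ sin²(Δλ/2) = 0.6329 + (0.6801)(0.5259)(0.0571) = 0.65338.
Central angle c = 2·arcsin(√a) = 1.88259 rad.
Distance = R·c = 3389.5 × 1.8826 ≈ 6381 km.

6381 km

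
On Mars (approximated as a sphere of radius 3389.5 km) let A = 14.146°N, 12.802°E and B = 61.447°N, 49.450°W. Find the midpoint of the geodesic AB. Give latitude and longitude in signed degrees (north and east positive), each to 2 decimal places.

41.59°, -6.73°

The central angle between A and B is δ = 1.1258 rad.
With f = 0.5, the slerp weights are sin((1−f)δ)/sin δ = 0.5912 and sin(fδ)/sin δ = 0.5912.
Weighted sum of the unit vectors: (0.5912)·(0.9456,0.2149,0.2444) + (0.5912)·(0.3107,-0.3632,0.8784) = (0.7428, -0.0877, 0.6638).
Converting back: φ = atan2(z, √(x²+y²)) = 41.59°, λ = atan2(y, x) = -6.73°.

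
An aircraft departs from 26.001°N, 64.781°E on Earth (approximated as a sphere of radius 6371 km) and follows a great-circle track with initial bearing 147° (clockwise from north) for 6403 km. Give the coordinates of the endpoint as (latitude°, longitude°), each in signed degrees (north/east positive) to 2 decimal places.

-23.66°, 94.91°

Angular distance δ = d/R = 6403/6371 = 1.00502 rad; initial bearing θ = 2.5656 rad.
sin φ₂ = sin φ₁ cos δ + cos φ₁ sin δ cos θ = (0.4384)(0.5361) + (0.8988)(0.8442)(-0.8387) = -0.4013, so φ₂ = -23.66°.
Δλ = atan2(sin θ sin δ cos φ₁, cos δ − sin φ₁ sin φ₂) = atan2(0.4132, 0.7120) = 30.130°.
λ₂ = 64.781° + 30.130° = 94.91°.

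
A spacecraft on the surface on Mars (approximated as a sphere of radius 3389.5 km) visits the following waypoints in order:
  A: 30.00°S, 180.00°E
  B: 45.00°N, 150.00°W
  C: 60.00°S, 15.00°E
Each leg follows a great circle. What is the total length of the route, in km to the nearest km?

14337 km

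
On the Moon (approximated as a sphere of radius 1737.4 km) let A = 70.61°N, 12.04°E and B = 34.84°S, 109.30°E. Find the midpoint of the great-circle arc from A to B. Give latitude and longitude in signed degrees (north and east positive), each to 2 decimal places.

The central angle between A and B is δ = 2.1813 rad.
With f = 0.5, the slerp weights are sin((1−f)δ)/sin δ = 1.0825 and sin(fδ)/sin δ = 1.0825.
Weighted sum of the unit vectors: (1.0825)·(0.3247,0.0693,0.9433) + (1.0825)·(-0.2713,0.7746,-0.5713) = (0.0578, 0.9135, 0.4027).
Converting back: φ = atan2(z, √(x²+y²)) = 23.75°, λ = atan2(y, x) = 86.38°.

23.75°, 86.38°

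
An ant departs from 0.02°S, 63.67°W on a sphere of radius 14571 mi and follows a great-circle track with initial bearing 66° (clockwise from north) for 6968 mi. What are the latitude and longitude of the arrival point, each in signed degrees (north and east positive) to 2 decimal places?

10.77°, -38.33°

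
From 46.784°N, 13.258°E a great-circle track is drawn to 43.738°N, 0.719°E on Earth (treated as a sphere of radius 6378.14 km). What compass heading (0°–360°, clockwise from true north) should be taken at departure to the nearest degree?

With φ₁ = 0.8165, φ₂ = 0.7634, Δλ = -0.2188 rad, the forward-azimuth formula gives
θ = atan2( sin Δλ cos φ₂ , cos φ₁ sin φ₂ − sin φ₁ cos φ₂ cos Δλ ) = atan2(-0.1569, -0.0406) = -104.50°.
Adding 360° brings this into [0°, 360°): 255°.

255°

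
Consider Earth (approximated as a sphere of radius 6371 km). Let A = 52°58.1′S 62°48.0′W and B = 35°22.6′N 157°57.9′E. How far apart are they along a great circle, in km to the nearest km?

16293 km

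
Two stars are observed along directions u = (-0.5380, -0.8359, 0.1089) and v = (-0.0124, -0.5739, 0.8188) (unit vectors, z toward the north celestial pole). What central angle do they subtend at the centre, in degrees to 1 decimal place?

54.9°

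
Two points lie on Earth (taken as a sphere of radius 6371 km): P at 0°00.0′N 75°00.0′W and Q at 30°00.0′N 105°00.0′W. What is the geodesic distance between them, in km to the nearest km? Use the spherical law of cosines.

4605 km

With latitudes φ₁ = 0.000°, φ₂ = 30.000° and longitude difference Δλ = -30.000°:
cos c = sin φ₁ sin φ₂ + cos φ₁ cos φ₂ cos Δλ = (0.0000)(0.5000) + (1.0000)(0.8660)(0.8660) = 0.75000,
so c = arccos(0.75000) = 0.72273 rad.
Distance = R·c = 6371 × 0.7227 ≈ 4605 km.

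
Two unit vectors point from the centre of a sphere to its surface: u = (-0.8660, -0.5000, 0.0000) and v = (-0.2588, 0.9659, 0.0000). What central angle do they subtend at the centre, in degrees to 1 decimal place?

105.0°

u·v = -0.2588; |u| = 1.0000, |v| = 1.0000.
cos θ = (u·v)/(|u||v|) = -0.2588, so θ = 105.0°.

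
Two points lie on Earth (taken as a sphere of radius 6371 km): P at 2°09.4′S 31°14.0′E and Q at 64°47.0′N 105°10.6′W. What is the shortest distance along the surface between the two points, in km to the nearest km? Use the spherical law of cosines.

12234 km

In radians: φ₁ = -0.0376, φ₂ = 1.1307, Δλ = -136.410° = -2.3808 rad.
cos c = sin φ₁ sin φ₂ + cos φ₁ cos φ₂ cos Δλ = (-0.0376)(0.9047) + (0.9993)(0.4260)(-0.7243) = -0.34241,
so c = arccos(-0.34241) = 1.92027 rad.
Distance = R·c = 6371 × 1.9203 ≈ 12234 km.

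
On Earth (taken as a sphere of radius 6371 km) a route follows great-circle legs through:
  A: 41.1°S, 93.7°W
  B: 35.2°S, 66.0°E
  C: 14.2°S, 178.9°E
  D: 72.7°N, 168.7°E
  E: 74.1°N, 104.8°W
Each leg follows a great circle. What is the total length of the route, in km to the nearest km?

34562 km

Leg A→B: central angle 1.7707 rad, distance 11281.2 km.
Leg B→C: central angle 1.7384 rad, distance 11075.6 km.
Leg C→D: central angle 1.5213 rad, distance 9691.9 km.
Leg D→E: central angle 0.3945 rad, distance 2513.1 km.
Total: 11281.2 + 11075.6 + 9691.9 + 2513.1 ≈ 34562 km.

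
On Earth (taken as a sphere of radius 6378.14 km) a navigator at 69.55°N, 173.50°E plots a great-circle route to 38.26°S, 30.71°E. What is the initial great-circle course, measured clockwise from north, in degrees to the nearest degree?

With φ₁ = 1.2139, φ₂ = -0.6678, Δλ = -2.4922 rad, the forward-azimuth formula gives
θ = atan2( sin Δλ cos φ₂ , cos φ₁ sin φ₂ − sin φ₁ cos φ₂ cos Δλ ) = atan2(-0.4748, 0.3696) = -52.10°.
Adding 360° brings this into [0°, 360°): 308°.

308°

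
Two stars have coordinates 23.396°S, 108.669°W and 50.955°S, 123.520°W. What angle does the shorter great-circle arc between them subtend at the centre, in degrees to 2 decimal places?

Let φ₁ = -0.4083 rad, φ₂ = -0.8893 rad, and Δλ = -0.2592 rad.
cos c = sin φ₁ sin φ₂ + cos φ₁ cos φ₂ cos Δλ = (-0.3971)(-0.7767) + (0.9178)(0.6299)(0.9666) = 0.86722,
so c = arccos(0.86722) = 0.52120 rad.
So the angular separation is 29.86°.

29.86°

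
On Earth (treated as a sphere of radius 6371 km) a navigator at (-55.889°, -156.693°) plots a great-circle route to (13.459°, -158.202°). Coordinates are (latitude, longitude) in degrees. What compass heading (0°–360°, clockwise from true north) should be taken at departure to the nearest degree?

358°

Δλ = -1.509° = -0.0263 rad.
y = sin Δλ · cos φ₂ = (-0.0263)(0.9725) = -0.0256
x = cos φ₁ sin φ₂ − sin φ₁ cos φ₂ cos Δλ = (0.5608)(0.2327) − (-0.8280)(0.9725)(0.9997) = 0.9355
θ = atan2(y, x) = -1.57°; adding 360° gives 358°.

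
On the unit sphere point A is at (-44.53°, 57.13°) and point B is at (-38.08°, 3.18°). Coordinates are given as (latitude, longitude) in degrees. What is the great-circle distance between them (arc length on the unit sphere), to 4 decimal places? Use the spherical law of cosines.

Let φ₁ = -0.7772 rad, φ₂ = -0.6646 rad, and Δλ = -0.9416 rad.
cos c = sin φ₁ sin φ₂ + cos φ₁ cos φ₂ cos Δλ = (-0.7013)(-0.6168) + (0.7129)(0.7872)(0.5885) = 0.76275,
so c = arccos(0.76275) = 0.70324 rad.
On the unit sphere the arc length equals the central angle: 0.7032.

0.7032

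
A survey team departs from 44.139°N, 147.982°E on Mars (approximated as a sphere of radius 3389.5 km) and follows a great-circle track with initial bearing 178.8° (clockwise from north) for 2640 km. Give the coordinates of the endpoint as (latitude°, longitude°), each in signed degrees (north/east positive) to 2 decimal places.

-0.48°, 148.82°

Angular distance δ = d/R = 2640/3389.5 = 0.77888 rad; initial bearing θ = 3.1206 rad.
sin φ₂ = sin φ₁ cos δ + cos φ₁ sin δ cos θ = (0.6964)(0.7117) + (0.7177)(0.7025)(-0.9998) = -0.0084, so φ₂ = -0.48°.
Δλ = atan2(sin θ sin δ cos φ₁, cos δ − sin φ₁ sin φ₂) = atan2(0.0106, 0.7175) = 0.843°.
λ₂ = 147.982° + 0.843° = 148.82°.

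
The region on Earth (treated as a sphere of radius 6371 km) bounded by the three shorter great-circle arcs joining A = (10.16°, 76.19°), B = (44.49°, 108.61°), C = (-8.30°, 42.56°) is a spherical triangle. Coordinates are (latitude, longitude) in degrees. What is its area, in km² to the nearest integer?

6327501 km²

Side lengths (central angles): a = 1.3843, b = 0.6673, c = 0.7722 rad; semiperimeter s = 1.4119.
By l'Huilier's theorem, tan(E/4) = √[tan(s/2) tan((s−a)/2) tan((s−b)/2) tan((s−c)/2)], giving spherical excess E = 0.1559 rad.
Area = E·R² = 0.1559 × (6371)² ≈ 6327501 km².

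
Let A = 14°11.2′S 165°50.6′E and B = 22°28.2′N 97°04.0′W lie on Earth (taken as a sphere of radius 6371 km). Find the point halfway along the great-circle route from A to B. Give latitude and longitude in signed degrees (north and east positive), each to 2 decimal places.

6.24°, -147.17°

The central angle between A and B is δ = 1.7765 rad.
With f = 0.5, the slerp weights are sin((1−f)δ)/sin δ = 0.7927 and sin(fδ)/sin δ = 0.7927.
Weighted sum of the unit vectors: (0.7927)·(-0.9401,0.2371,-0.2451) + (0.7927)·(-0.1137,-0.9171,0.3822) = (-0.8353, -0.5390, 0.1087).
Converting back: φ = atan2(z, √(x²+y²)) = 6.24°, λ = atan2(y, x) = -147.17°.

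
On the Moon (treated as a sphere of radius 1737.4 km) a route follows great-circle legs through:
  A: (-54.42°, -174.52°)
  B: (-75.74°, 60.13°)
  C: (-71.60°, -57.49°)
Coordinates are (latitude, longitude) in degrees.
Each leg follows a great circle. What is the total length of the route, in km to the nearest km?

2216 km

Leg A→B: central angle 0.7879 rad, distance 1368.9 km.
Leg B→C: central angle 0.4873 rad, distance 846.7 km.
Total: 1368.9 + 846.7 ≈ 2216 km.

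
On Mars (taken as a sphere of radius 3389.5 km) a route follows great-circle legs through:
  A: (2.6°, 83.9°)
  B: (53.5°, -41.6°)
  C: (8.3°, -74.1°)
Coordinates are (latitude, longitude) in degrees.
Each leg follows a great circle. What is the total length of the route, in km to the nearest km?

9478 km

Leg A→B: central angle 1.8845 rad, distance 6387.6 km.
Leg B→C: central angle 0.9116 rad, distance 3090.0 km.
Total: 6387.6 + 3090.0 ≈ 9478 km.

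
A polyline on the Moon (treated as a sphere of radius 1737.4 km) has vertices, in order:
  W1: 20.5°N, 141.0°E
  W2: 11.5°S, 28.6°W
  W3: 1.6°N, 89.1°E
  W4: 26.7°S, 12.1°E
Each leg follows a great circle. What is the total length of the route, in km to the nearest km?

11012 km

Leg W1→W2: central angle 2.9070 rad, distance 5050.6 km.
Leg W2→W3: central angle 2.0498 rad, distance 3561.3 km.
Leg W3→W4: central angle 1.3813 rad, distance 2399.9 km.
Total: 5050.6 + 3561.3 + 2399.9 ≈ 11012 km.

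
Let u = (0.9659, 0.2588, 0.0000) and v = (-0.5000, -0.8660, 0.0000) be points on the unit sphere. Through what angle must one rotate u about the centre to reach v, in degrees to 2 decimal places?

135.00°

u·v = -0.7071; |u| = 1.0000, |v| = 1.0000.
cos θ = (u·v)/(|u||v|) = -0.7071, so θ = 135.00°.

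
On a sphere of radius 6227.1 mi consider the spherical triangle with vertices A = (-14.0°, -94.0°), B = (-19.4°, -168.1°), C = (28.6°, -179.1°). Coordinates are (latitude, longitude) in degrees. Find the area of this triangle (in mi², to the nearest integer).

25588281 mi²

Side lengths (central angles): a = 0.8580, b = 1.6138, c = 1.2333 rad; semiperimeter s = 1.8526.
By l'Huilier's theorem, tan(E/4) = √[tan(s/2) tan((s−a)/2) tan((s−b)/2) tan((s−c)/2)], giving spherical excess E = 0.6599 rad.
Area = E·R² = 0.6599 × (6227.1)² ≈ 25588281 mi².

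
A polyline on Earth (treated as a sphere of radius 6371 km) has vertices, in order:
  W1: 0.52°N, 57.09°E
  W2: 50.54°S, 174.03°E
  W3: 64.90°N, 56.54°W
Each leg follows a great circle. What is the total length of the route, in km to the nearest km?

Leg W1→W2: central angle 1.8702 rad, distance 11914.9 km.
Leg W2→W3: central angle 2.6268 rad, distance 16735.3 km.
Total: 11914.9 + 16735.3 ≈ 28650 km.

28650 km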